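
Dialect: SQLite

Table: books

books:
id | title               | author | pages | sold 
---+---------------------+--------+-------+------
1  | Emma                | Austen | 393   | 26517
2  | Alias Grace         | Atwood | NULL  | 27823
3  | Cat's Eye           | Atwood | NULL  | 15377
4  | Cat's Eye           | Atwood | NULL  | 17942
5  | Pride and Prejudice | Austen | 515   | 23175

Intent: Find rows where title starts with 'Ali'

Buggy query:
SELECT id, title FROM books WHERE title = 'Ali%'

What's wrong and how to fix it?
Bug: '=' compares the literal string including the % character; pattern matching needs LIKE

Fix: Use LIKE for wildcard pattern matching

Corrected query:
SELECT id, title FROM books WHERE title LIKE 'Ali%'

Result:
id | title      
---+------------
2  | Alias Grace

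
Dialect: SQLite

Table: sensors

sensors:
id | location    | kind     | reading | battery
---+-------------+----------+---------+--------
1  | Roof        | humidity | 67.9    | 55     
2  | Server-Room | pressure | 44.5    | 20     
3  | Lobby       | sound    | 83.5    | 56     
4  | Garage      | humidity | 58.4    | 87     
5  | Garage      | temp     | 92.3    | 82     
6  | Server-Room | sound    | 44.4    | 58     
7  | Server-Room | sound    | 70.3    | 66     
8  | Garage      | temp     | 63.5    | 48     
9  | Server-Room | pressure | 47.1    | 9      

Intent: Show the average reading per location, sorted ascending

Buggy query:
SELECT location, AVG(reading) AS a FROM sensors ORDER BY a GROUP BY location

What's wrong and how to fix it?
Bug: GROUP BY must precede ORDER BY

Fix: Reorder: SELECT … FROM … GROUP BY … ORDER BY …

Corrected query:
SELECT location, AVG(reading) AS a FROM sensors GROUP BY location ORDER BY a

Result:
location    | a     
------------+-------
Server-Room | 51.575
Roof        | 67.9  
Garage      | 71.4  
Lobby       | 83.5  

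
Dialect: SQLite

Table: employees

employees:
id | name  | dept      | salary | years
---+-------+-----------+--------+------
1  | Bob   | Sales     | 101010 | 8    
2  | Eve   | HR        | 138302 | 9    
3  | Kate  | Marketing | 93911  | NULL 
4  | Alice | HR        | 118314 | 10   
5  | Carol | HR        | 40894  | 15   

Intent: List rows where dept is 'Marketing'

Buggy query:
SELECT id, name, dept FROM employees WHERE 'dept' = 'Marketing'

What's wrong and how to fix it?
Bug: Single quotes denote string literals in SQL; the column name is being compared as a constant string

Fix: Reference the column as dept without single quotes

Corrected query:
SELECT id, name, dept FROM employees WHERE dept = 'Marketing'

Result:
id | name | dept     
---+------+----------
3  | Kate | Marketing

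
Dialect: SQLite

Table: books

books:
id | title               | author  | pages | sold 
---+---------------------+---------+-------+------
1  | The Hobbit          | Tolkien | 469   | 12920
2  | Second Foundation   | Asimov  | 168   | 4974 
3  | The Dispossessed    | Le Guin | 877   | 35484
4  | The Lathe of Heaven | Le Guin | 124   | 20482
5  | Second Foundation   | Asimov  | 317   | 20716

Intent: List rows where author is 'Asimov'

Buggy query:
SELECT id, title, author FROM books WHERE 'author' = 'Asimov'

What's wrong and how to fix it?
Bug: 'author' in single quotes is a string literal, not the column; the comparison is literal-vs-literal and never true

Fix: Remove the quotes around the column name (or use double quotes for an identifier)

Corrected query:
SELECT id, title, author FROM books WHERE author = 'Asimov'

Result:
id | title             | author
---+-------------------+-------
2  | Second Foundation | Asimov
5  | Second Foundation | Asimov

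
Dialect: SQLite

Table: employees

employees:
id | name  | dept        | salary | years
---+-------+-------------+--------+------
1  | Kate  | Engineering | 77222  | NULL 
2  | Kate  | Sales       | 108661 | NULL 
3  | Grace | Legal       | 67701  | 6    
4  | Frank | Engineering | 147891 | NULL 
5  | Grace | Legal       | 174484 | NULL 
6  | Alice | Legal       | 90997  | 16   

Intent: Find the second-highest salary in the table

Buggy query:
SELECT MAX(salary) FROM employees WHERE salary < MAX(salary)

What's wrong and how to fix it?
Bug: MAX(salary) on the right of the comparison is an aggregate-in-WHERE error

Fix: Compute the overall MAX in a subquery, then take MAX of rows below it

Corrected query:
SELECT MAX(salary) FROM employees WHERE salary < (SELECT MAX(salary) FROM employees)

Result:
MAX(salary)
-----------
147891     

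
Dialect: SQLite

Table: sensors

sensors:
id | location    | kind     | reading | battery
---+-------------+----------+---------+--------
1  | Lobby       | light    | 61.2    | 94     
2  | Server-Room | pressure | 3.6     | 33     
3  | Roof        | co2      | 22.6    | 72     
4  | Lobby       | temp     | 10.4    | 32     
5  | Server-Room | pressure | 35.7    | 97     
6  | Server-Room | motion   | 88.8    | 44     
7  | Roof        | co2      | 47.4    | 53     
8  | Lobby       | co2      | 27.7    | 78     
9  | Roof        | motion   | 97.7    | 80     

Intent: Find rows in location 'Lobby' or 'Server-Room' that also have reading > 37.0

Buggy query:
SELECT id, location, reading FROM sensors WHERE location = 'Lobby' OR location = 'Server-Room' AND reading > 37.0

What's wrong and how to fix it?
Bug: AND binds tighter than OR, so this parses as location = 'Lobby' OR (location = 'Server-Room' AND reading > 37.0)

Fix: Add parentheses around the OR so the AND applies to both alternatives

Corrected query:
SELECT id, location, reading FROM sensors WHERE (location = 'Lobby' OR location = 'Server-Room') AND reading > 37.0

Result:
id | location    | reading
---+-------------+--------
1  | Lobby       | 61.2   
6  | Server-Room | 88.8   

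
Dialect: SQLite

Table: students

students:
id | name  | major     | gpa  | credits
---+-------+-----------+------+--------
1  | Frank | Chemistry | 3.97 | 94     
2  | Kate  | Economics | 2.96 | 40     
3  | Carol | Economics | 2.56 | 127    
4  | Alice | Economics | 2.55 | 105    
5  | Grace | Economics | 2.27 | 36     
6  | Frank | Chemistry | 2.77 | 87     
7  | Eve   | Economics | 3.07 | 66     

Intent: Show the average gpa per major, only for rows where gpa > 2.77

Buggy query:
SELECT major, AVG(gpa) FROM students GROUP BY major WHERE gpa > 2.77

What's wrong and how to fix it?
Bug: WHERE cannot follow GROUP BY

Fix: Place WHERE between FROM and GROUP BY

Corrected query:
SELECT major, AVG(gpa) FROM students WHERE gpa > 2.77 GROUP BY major

Result:
major     | AVG(gpa)
----------+---------
Chemistry | 3.97    
Economics | 3.015   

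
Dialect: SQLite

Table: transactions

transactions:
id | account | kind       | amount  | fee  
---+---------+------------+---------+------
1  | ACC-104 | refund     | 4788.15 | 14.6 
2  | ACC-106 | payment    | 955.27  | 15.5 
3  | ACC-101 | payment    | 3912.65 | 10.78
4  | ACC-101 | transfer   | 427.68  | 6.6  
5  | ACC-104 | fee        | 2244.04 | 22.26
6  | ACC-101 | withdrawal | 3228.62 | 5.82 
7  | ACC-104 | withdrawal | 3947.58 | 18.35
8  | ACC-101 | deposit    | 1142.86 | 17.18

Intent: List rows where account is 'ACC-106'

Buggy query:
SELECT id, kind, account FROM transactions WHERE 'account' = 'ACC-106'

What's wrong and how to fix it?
Bug: Single quotes denote string literals in SQL; the column name is being compared as a constant string

Fix: Reference the column as account without single quotes

Corrected query:
SELECT id, kind, account FROM transactions WHERE account = 'ACC-106'

Result:
id | kind    | account
---+---------+--------
2  | payment | ACC-106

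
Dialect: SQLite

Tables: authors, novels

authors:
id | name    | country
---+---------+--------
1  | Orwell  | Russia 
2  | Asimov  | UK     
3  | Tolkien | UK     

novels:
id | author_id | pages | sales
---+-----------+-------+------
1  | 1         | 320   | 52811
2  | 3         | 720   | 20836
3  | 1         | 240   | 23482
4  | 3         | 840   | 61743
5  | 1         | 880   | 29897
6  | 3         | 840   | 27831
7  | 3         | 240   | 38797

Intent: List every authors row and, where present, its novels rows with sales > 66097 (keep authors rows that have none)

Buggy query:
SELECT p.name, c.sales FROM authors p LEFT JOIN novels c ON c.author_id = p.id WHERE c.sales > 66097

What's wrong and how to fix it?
Bug: A WHERE condition on the right-hand table after LEFT JOIN drops unmatched parents

Fix: Move the right-table condition into the ON clause so unmatched parents are kept

Corrected query:
SELECT p.name, c.sales FROM authors p LEFT JOIN novels c ON c.author_id = p.id AND c.sales > 66097

Result:
name    | sales
--------+------
Orwell  | NULL 
Asimov  | NULL 
Tolkien | NULL 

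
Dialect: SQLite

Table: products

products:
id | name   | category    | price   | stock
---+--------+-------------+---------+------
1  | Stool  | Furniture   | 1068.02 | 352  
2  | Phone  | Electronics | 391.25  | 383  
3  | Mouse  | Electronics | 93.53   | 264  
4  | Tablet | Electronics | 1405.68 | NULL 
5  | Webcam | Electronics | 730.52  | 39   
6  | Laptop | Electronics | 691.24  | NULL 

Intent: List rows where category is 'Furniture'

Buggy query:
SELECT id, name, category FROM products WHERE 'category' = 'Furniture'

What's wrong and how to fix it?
Bug: 'category' in single quotes is a string literal, not the column; the comparison is literal-vs-literal and never true

Fix: Reference the column as category without single quotes

Corrected query:
SELECT id, name, category FROM products WHERE category = 'Furniture'

Result:
id | name  | category 
---+-------+----------
1  | Stool | Furniture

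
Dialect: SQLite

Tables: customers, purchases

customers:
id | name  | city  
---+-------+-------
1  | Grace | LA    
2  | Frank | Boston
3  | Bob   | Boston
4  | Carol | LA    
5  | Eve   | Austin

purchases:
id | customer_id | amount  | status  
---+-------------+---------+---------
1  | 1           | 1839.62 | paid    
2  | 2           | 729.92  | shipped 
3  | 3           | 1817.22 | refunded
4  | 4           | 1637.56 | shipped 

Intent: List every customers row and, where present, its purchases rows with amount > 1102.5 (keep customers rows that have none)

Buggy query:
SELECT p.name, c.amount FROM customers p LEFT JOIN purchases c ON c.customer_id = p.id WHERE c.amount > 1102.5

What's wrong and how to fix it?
Bug: A WHERE condition on the right-hand table after LEFT JOIN drops unmatched parents

Fix: Put 'c.amount > 1102.5' in the JOIN's ON clause instead of WHERE

Corrected query:
SELECT p.name, c.amount FROM customers p LEFT JOIN purchases c ON c.customer_id = p.id AND c.amount > 1102.5

Result:
name  | amount 
------+--------
Grace | 1839.62
Frank | NULL   
Bob   | 1817.22
Carol | 1637.56
Eve   | NULL   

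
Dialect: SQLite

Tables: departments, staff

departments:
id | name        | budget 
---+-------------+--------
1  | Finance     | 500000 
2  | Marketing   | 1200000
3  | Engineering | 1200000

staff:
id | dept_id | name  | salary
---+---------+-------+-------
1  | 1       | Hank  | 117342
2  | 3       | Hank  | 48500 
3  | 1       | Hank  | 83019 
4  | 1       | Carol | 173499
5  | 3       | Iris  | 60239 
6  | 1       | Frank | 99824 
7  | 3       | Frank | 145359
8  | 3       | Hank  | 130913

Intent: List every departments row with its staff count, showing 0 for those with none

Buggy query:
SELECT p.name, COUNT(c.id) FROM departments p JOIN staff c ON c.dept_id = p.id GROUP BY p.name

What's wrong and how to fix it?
Bug: An inner join excludes parents with zero children

Fix: Switch to LEFT JOIN to retain unmatched parent rows

Corrected query:
SELECT p.name, COUNT(c.id) FROM departments p LEFT JOIN staff c ON c.dept_id = p.id GROUP BY p.name

Result:
name        | COUNT(c.id)
------------+------------
Engineering | 4          
Finance     | 4          
Marketing   | 0          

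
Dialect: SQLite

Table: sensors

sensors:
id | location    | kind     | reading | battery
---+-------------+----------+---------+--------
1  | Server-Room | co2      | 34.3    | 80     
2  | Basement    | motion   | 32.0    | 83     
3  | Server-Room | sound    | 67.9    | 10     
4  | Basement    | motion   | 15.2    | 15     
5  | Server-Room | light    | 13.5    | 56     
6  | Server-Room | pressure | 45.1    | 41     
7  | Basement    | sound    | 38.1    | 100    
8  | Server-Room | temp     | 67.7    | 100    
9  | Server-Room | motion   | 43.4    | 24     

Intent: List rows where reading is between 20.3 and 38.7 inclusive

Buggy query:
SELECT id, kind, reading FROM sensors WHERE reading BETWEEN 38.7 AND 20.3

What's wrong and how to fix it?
Bug: The bounds are reversed; BETWEEN a AND b requires a <= b to match anything

Fix: Write BETWEEN 20.3 AND 38.7

Corrected query:
SELECT id, kind, reading FROM sensors WHERE reading BETWEEN 20.3 AND 38.7

Result:
id | kind   | reading
---+--------+--------
1  | co2    | 34.3   
2  | motion | 32     
7  | sound  | 38.1   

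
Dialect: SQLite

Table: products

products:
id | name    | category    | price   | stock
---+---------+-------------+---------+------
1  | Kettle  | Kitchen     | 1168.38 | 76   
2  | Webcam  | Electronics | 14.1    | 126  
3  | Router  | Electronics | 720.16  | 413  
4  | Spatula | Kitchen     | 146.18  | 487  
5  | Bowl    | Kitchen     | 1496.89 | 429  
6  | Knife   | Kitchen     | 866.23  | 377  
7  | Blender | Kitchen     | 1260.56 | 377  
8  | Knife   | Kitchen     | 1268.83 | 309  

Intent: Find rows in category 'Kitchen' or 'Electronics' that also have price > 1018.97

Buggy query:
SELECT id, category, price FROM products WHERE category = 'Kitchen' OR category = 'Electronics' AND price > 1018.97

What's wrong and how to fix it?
Bug: AND binds tighter than OR, so this parses as category = 'Kitchen' OR (category = 'Electronics' AND price > 1018.97)

Fix: Add parentheses around the OR so the AND applies to both alternatives

Corrected query:
SELECT id, category, price FROM products WHERE (category = 'Kitchen' OR category = 'Electronics') AND price > 1018.97

Result:
id | category | price  
---+----------+--------
1  | Kitchen  | 1168.38
5  | Kitchen  | 1496.89
7  | Kitchen  | 1260.56
8  | Kitchen  | 1268.83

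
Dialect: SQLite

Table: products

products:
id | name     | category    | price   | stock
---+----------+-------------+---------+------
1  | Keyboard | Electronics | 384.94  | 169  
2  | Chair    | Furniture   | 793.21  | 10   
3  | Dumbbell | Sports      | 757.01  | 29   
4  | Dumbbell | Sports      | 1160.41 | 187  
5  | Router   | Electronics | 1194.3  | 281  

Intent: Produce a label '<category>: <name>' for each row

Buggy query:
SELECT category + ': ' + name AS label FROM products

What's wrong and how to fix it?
Bug: '+' is numeric addition; on text columns SQLite converts them to 0 instead of concatenating

Fix: Replace + with || to concatenate text

Corrected query:
SELECT category || ': ' || name AS label FROM products

Result:
label                
---------------------
Electronics: Keyboard
Furniture: Chair     
Sports: Dumbbell     
Sports: Dumbbell     
Electronics: Router  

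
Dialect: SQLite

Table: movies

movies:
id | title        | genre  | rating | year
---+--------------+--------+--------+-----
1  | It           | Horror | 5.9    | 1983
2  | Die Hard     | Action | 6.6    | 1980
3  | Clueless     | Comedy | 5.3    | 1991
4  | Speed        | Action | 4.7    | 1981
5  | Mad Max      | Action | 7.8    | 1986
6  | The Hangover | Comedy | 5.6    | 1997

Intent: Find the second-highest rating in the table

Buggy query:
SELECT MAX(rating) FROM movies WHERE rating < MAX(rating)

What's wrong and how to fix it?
Bug: MAX(rating) on the right of the comparison is an aggregate-in-WHERE error

Fix: Put the inner MAX in a scalar subquery

Corrected query:
SELECT MAX(rating) FROM movies WHERE rating < (SELECT MAX(rating) FROM movies)

Result:
MAX(rating)
-----------
6.6        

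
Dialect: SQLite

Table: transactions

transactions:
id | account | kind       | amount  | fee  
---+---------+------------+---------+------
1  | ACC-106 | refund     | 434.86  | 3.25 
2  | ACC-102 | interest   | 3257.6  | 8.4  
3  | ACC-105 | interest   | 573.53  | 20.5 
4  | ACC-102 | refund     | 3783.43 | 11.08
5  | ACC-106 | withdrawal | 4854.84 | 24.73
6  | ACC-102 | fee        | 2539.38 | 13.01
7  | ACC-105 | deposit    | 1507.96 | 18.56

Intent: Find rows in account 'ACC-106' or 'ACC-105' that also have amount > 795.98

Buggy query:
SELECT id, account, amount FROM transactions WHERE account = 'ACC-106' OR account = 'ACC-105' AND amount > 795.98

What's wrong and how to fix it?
Bug: Without parentheses, AND is evaluated before OR, so the amount filter only applies to the 'ACC-105' branch

Fix: Group the OR with parentheses (or use IN), then AND the threshold

Corrected query:
SELECT id, account, amount FROM transactions WHERE (account = 'ACC-106' OR account = 'ACC-105') AND amount > 795.98

Result:
id | account | amount 
---+---------+--------
5  | ACC-106 | 4854.84
7  | ACC-105 | 1507.96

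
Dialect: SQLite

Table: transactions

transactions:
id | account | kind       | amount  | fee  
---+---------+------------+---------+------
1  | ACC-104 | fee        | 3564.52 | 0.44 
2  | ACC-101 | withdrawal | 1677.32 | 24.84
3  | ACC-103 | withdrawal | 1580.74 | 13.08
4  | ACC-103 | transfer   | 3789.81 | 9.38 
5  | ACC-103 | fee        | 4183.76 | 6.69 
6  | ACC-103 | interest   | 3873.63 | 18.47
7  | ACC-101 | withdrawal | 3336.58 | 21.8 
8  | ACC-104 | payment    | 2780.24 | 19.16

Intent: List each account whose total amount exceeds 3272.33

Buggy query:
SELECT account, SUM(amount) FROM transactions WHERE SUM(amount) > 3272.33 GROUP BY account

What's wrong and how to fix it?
Bug: Aggregate functions cannot appear in a WHERE clause

Fix: Move the aggregate condition to a HAVING clause

Corrected query:
SELECT account, SUM(amount) FROM transactions GROUP BY account HAVING SUM(amount) > 3272.33

Result:
account | SUM(amount)
--------+------------
ACC-101 | 5013.9     
ACC-103 | 13427.94   
ACC-104 | 6344.76    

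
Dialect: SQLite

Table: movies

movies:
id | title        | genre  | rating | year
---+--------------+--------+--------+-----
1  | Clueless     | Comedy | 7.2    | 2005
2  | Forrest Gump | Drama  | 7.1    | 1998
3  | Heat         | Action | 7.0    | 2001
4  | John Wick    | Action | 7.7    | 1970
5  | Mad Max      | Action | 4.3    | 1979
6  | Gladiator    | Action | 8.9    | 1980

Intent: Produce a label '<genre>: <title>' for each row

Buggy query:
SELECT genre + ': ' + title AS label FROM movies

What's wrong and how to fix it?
Bug: '+' is numeric addition; on text columns SQLite converts them to 0 instead of concatenating

Fix: Replace + with || to concatenate text

Corrected query:
SELECT genre || ': ' || title AS label FROM movies

Result:
label              
-------------------
Comedy: Clueless   
Drama: Forrest Gump
Action: Heat       
Action: John Wick  
Action: Mad Max    
Action: Gladiator  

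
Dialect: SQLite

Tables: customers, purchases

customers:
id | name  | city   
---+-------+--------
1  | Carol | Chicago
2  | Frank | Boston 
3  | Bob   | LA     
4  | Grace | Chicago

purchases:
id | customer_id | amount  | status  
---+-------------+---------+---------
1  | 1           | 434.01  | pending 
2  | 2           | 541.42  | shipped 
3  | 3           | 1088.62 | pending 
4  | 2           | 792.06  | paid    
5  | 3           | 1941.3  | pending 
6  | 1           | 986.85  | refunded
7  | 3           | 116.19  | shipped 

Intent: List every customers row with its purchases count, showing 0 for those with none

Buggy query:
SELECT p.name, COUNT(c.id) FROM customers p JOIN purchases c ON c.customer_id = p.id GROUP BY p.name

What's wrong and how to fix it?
Bug: An inner join excludes parents with zero children

Fix: Use LEFT JOIN so parents without children still appear (COUNT(c.id) gives 0)

Corrected query:
SELECT p.name, COUNT(c.id) FROM customers p LEFT JOIN purchases c ON c.customer_id = p.id GROUP BY p.name

Result:
name  | COUNT(c.id)
------+------------
Bob   | 3          
Carol | 2          
Frank | 2          
Grace | 0          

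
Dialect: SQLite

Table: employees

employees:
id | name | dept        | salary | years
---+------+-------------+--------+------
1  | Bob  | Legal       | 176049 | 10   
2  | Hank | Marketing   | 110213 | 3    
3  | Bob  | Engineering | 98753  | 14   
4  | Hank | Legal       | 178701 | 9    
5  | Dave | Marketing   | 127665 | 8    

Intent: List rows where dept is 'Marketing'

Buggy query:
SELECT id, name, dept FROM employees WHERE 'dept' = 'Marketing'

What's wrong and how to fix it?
Bug: Single quotes denote string literals in SQL; the column name is being compared as a constant string

Fix: Remove the quotes around the column name (or use double quotes for an identifier)

Corrected query:
SELECT id, name, dept FROM employees WHERE dept = 'Marketing'

Result:
id | name | dept     
---+------+----------
2  | Hank | Marketing
5  | Dave | Marketing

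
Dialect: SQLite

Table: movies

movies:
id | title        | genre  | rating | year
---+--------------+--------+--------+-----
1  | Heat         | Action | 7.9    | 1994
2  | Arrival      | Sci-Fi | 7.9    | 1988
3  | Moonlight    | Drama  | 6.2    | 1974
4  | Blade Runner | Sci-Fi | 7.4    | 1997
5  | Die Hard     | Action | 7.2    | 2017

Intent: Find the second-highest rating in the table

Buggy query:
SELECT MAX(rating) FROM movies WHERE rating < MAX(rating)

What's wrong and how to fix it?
Bug: The inner MAX is an aggregate inside WHERE, which is not allowed

Fix: Put the inner MAX in a scalar subquery

Corrected query:
SELECT MAX(rating) FROM movies WHERE rating < (SELECT MAX(rating) FROM movies)

Result:
MAX(rating)
-----------
7.4        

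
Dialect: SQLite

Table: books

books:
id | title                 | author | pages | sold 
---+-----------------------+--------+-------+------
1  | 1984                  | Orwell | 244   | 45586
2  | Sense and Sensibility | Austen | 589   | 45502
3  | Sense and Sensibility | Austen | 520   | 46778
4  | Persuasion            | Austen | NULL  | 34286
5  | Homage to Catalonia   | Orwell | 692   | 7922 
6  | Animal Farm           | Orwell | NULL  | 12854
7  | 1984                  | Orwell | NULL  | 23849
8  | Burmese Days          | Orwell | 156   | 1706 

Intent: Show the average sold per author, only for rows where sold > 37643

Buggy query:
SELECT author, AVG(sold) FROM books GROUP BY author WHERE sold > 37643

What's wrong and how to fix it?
Bug: Row-level WHERE must come before GROUP BY in the clause order

Fix: Move the WHERE clause before GROUP BY

Corrected query:
SELECT author, AVG(sold) FROM books WHERE sold > 37643 GROUP BY author

Result:
author | AVG(sold)
-------+----------
Austen | 46140    
Orwell | 45586    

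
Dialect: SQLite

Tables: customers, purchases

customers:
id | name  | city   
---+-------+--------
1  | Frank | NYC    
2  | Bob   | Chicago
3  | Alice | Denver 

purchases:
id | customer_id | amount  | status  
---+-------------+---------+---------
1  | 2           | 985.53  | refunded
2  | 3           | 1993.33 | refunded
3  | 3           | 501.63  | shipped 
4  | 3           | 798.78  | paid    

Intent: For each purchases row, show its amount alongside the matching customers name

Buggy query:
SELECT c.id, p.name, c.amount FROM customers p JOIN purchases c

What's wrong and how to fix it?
Bug: Missing join condition: each purchases row is matched to all customers rows instead of just its own

Fix: Specify the join condition linking the foreign key to the parent id

Corrected query:
SELECT c.id, p.name, c.amount FROM customers p JOIN purchases c ON c.customer_id = p.id

Result:
id | name  | amount 
---+-------+--------
1  | Bob   | 985.53 
2  | Alice | 1993.33
3  | Alice | 501.63 
4  | Alice | 798.78 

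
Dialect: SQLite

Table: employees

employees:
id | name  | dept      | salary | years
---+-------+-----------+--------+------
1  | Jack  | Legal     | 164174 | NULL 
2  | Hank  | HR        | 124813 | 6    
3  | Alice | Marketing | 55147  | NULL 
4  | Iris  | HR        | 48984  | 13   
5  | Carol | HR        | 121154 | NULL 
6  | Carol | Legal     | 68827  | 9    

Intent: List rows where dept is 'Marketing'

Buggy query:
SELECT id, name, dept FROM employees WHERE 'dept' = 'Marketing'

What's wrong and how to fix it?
Bug: 'dept' in single quotes is a string literal, not the column; the comparison is literal-vs-literal and never true

Fix: Reference the column as dept without single quotes

Corrected query:
SELECT id, name, dept FROM employees WHERE dept = 'Marketing'

Result:
id | name  | dept     
---+-------+----------
3  | Alice | Marketing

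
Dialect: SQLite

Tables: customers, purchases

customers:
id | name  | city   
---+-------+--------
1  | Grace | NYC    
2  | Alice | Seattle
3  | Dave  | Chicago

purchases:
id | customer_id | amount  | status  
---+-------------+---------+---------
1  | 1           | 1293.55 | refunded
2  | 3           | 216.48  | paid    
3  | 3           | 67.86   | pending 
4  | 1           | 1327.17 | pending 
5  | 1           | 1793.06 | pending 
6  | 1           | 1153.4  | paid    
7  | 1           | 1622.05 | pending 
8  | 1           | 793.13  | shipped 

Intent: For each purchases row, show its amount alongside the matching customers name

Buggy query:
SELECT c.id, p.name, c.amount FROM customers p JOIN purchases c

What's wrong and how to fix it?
Bug: Missing join condition: each purchases row is matched to all customers rows instead of just its own

Fix: Specify the join condition linking the foreign key to the parent id

Corrected query:
SELECT c.id, p.name, c.amount FROM customers p JOIN purchases c ON c.customer_id = p.id

Result:
id | name  | amount 
---+-------+--------
1  | Grace | 1293.55
2  | Dave  | 216.48 
3  | Dave  | 67.86  
4  | Grace | 1327.17
5  | Grace | 1793.06
6  | Grace | 1153.4 
7  | Grace | 1622.05
8  | Grace | 793.13 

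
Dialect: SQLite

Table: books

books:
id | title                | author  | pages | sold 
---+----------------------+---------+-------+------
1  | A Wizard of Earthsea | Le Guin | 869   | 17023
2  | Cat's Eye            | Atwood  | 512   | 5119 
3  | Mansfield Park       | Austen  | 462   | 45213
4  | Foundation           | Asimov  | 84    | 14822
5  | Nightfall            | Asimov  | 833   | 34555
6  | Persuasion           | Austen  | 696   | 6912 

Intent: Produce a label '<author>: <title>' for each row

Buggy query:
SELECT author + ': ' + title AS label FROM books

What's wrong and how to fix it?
Bug: '+' is numeric addition; on text columns SQLite converts them to 0 instead of concatenating

Fix: Replace + with || to concatenate text

Corrected query:
SELECT author || ': ' || title AS label FROM books

Result:
label                        
-----------------------------
Le Guin: A Wizard of Earthsea
Atwood: Cat's Eye            
Austen: Mansfield Park       
Asimov: Foundation           
Asimov: Nightfall            
Austen: Persuasion           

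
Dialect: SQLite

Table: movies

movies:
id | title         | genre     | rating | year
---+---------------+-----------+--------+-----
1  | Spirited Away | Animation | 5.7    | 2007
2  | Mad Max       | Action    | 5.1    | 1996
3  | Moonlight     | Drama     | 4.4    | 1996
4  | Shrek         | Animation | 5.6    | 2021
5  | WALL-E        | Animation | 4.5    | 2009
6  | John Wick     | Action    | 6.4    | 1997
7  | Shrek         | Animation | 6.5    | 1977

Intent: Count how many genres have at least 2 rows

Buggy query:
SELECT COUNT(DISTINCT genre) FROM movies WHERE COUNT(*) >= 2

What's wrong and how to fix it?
Bug: COUNT(*) cannot appear in WHERE; the per-group count doesn't exist yet

Fix: Use a subquery that GROUPs and filters with HAVING, then count its rows

Corrected query:
SELECT COUNT(*) FROM (SELECT genre FROM movies GROUP BY genre HAVING COUNT(*) >= 2)

Result:
COUNT(*)
--------
2       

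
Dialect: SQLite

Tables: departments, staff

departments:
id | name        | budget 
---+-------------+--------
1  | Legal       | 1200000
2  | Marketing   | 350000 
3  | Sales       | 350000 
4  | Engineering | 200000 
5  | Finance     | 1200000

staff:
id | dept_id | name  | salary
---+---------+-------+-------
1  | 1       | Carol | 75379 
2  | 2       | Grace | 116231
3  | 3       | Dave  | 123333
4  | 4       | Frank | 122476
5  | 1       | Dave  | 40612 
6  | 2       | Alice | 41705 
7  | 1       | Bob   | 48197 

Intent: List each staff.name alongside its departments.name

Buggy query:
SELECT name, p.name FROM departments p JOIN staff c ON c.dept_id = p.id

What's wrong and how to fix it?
Bug: 'name' exists in both joined tables, so the database can't tell which one is meant

Fix: Prefix ambiguous columns with the table alias

Corrected query:
SELECT c.name, p.name FROM departments p JOIN staff c ON c.dept_id = p.id

Result:
name  | name       
------+------------
Carol | Legal      
Grace | Marketing  
Dave  | Sales      
Frank | Engineering
Dave  | Legal      
Alice | Marketing  
Bob   | Legal      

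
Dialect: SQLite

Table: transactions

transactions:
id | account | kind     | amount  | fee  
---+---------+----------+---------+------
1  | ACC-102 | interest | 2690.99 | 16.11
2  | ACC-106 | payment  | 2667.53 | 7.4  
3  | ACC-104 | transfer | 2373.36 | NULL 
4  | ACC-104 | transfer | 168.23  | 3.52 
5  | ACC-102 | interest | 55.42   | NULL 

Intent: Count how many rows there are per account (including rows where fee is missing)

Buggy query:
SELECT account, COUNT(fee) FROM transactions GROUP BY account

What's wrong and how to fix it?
Bug: COUNT(fee) skips NULLs, so groups with missing fee are undercounted

Fix: Use COUNT(*) to count all rows regardless of NULL

Corrected query:
SELECT account, COUNT(*) FROM transactions GROUP BY account

Result:
account | COUNT(*)
--------+---------
ACC-102 | 2       
ACC-104 | 2       
ACC-106 | 1       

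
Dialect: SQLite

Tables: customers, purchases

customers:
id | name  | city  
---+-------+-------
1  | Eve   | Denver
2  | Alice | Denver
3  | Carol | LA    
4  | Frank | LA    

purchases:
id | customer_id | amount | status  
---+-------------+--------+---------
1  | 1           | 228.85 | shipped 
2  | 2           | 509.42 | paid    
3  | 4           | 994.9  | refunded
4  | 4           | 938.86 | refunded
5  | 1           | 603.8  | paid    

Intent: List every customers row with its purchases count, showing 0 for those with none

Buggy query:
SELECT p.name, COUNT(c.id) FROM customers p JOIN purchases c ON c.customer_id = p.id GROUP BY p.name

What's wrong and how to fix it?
Bug: INNER JOIN drops customers rows that have no matching purchases rows

Fix: Use LEFT JOIN so parents without children still appear (COUNT(c.id) gives 0)

Corrected query:
SELECT p.name, COUNT(c.id) FROM customers p LEFT JOIN purchases c ON c.customer_id = p.id GROUP BY p.name

Result:
name  | COUNT(c.id)
------+------------
Alice | 1          
Carol | 0          
Eve   | 2          
Frank | 2          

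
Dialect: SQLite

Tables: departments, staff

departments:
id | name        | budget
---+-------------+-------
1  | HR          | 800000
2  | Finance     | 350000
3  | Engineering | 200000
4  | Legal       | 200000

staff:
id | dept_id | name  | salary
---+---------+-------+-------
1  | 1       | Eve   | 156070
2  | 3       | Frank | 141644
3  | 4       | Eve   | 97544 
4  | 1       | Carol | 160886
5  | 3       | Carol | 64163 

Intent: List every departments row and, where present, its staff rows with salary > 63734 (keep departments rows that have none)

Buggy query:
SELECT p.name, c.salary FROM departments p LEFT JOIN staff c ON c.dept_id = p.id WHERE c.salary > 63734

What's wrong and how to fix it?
Bug: A WHERE condition on the right-hand table after LEFT JOIN drops unmatched parents

Fix: Put 'c.salary > 63734' in the JOIN's ON clause instead of WHERE

Corrected query:
SELECT p.name, c.salary FROM departments p LEFT JOIN staff c ON c.dept_id = p.id AND c.salary > 63734

Result:
name        | salary
------------+-------
HR          | 156070
HR          | 160886
Finance     | NULL  
Engineering | 64163 
Engineering | 141644
Legal       | 97544 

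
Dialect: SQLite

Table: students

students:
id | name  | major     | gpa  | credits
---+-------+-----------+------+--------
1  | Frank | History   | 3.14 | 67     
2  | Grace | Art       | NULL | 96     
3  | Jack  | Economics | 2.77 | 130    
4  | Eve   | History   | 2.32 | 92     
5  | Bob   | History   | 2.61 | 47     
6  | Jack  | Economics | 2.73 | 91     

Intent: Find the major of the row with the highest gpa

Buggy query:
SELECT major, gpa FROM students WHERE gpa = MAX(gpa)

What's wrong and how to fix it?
Bug: MAX(gpa) is an aggregate and cannot be used directly in WHERE

Fix: Use a subquery: WHERE gpa = (SELECT MAX(gpa) FROM students)

Corrected query:
SELECT major, gpa FROM students WHERE gpa = (SELECT MAX(gpa) FROM students)

Result:
major   | gpa 
--------+-----
History | 3.14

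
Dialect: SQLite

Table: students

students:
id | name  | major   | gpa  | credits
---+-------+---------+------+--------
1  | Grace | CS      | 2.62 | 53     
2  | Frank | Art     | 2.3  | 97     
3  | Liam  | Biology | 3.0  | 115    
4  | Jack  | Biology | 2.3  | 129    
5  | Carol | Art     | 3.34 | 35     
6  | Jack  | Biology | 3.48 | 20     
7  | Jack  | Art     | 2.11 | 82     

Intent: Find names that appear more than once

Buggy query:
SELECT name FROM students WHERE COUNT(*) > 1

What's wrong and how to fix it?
Bug: WHERE can't reference COUNT(*); aggregates are computed after WHERE

Fix: GROUP BY name, then filter groups with HAVING COUNT(*) > 1

Corrected query:
SELECT name FROM students GROUP BY name HAVING COUNT(*) > 1

Result:
name
----
Jack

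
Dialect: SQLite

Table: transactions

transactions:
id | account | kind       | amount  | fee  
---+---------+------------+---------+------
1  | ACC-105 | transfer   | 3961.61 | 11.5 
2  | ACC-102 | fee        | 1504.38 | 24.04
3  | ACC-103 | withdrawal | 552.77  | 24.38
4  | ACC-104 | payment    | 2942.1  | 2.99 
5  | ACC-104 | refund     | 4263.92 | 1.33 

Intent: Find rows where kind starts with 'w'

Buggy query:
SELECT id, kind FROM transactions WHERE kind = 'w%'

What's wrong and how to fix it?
Bug: Wildcards only work with LIKE; '=' treats '%' as a literal character

Fix: Replace '=' with LIKE so 'w%' is treated as a pattern

Corrected query:
SELECT id, kind FROM transactions WHERE kind LIKE 'w%'

Result:
id | kind      
---+-----------
3  | withdrawal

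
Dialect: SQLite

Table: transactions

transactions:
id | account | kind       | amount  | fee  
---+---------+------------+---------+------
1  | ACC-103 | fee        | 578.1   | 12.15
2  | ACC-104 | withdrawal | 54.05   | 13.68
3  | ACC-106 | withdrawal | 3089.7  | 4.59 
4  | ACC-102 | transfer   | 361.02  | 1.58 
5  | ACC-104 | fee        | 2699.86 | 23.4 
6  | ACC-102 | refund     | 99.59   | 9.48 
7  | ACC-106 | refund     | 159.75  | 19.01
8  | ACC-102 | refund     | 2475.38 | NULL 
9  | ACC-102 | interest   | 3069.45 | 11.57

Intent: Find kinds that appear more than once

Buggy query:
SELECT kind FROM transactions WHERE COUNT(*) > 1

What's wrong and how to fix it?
Bug: WHERE can't reference COUNT(*); aggregates are computed after WHERE

Fix: Group first, then use HAVING for the count condition

Corrected query:
SELECT kind FROM transactions GROUP BY kind HAVING COUNT(*) > 1

Result:
kind      
----------
fee       
refund    
withdrawal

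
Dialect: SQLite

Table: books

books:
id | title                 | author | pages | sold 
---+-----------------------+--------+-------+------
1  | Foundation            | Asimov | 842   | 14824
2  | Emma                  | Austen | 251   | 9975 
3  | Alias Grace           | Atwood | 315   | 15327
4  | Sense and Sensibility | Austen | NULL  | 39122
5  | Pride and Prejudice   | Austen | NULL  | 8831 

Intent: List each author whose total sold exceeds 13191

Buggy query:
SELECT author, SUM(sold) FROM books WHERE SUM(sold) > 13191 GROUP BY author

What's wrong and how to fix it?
Bug: Aggregate functions cannot appear in a WHERE clause

Fix: Use HAVING (which filters groups after aggregation) instead of WHERE

Corrected query:
SELECT author, SUM(sold) FROM books GROUP BY author HAVING SUM(sold) > 13191

Result:
author | SUM(sold)
-------+----------
Asimov | 14824    
Atwood | 15327    
Austen | 57928    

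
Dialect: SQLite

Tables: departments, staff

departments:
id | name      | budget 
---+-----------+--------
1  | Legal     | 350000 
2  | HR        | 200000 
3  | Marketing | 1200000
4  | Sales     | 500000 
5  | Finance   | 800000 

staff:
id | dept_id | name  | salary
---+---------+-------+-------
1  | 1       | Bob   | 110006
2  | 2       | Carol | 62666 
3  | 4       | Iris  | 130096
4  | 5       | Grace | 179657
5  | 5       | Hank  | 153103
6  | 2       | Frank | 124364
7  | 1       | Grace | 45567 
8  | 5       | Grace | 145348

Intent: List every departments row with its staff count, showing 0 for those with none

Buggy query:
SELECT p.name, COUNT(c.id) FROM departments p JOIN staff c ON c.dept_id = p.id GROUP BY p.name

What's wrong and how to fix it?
Bug: An inner join excludes parents with zero children

Fix: Switch to LEFT JOIN to retain unmatched parent rows

Corrected query:
SELECT p.name, COUNT(c.id) FROM departments p LEFT JOIN staff c ON c.dept_id = p.id GROUP BY p.name

Result:
name      | COUNT(c.id)
----------+------------
Finance   | 3          
HR        | 2          
Legal     | 2          
Marketing | 0          
Sales     | 1          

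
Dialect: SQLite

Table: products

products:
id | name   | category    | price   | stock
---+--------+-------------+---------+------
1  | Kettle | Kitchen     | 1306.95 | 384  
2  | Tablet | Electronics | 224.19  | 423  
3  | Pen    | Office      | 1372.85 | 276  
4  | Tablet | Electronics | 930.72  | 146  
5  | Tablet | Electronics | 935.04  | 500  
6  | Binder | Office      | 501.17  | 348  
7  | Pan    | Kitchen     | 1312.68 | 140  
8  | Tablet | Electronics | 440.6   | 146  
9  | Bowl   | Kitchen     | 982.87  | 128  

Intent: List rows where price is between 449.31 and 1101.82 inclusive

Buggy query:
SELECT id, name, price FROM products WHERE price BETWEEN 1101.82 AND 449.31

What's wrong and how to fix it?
Bug: The bounds are reversed; BETWEEN a AND b requires a <= b to match anything

Fix: Write BETWEEN 449.31 AND 1101.82

Corrected query:
SELECT id, name, price FROM products WHERE price BETWEEN 449.31 AND 1101.82

Result:
id | name   | price 
---+--------+-------
4  | Tablet | 930.72
5  | Tablet | 935.04
6  | Binder | 501.17
9  | Bowl   | 982.87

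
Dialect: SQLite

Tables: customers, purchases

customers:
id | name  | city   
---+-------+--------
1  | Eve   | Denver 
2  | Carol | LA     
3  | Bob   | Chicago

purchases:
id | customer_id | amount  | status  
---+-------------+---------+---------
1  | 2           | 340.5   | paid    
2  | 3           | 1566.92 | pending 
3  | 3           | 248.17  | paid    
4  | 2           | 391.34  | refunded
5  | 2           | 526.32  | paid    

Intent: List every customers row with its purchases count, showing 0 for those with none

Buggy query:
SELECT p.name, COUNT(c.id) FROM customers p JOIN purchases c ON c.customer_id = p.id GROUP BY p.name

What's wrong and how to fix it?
Bug: An inner join excludes parents with zero children

Fix: Use LEFT JOIN so parents without children still appear (COUNT(c.id) gives 0)

Corrected query:
SELECT p.name, COUNT(c.id) FROM customers p LEFT JOIN purchases c ON c.customer_id = p.id GROUP BY p.name

Result:
name  | COUNT(c.id)
------+------------
Bob   | 2          
Carol | 3          
Eve   | 0          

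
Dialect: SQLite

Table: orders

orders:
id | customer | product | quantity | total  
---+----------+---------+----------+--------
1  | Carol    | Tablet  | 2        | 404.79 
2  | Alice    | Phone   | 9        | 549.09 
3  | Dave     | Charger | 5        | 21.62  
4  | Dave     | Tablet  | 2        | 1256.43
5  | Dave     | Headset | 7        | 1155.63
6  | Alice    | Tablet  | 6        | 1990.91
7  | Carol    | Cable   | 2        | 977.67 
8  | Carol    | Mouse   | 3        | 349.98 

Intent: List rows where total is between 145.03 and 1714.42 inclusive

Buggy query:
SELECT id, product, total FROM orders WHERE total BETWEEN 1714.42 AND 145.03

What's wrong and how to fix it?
Bug: BETWEEN expects the lower bound first; with 1714.42 AND 145.03 the range is empty

Fix: Swap the bounds so the smaller value comes first

Corrected query:
SELECT id, product, total FROM orders WHERE total BETWEEN 145.03 AND 1714.42

Result:
id | product | total  
---+---------+--------
1  | Tablet  | 404.79 
2  | Phone   | 549.09 
4  | Tablet  | 1256.43
5  | Headset | 1155.63
7  | Cable   | 977.67 
8  | Mouse   | 349.98 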